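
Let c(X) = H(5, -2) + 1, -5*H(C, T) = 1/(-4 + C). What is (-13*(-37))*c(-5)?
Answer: 1924/5 ≈ 384.80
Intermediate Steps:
H(C, T) = -1/(5*(-4 + C))
c(X) = ⅘ (c(X) = -1/(-20 + 5*5) + 1 = -1/(-20 + 25) + 1 = -1/5 + 1 = -1*⅕ + 1 = -⅕ + 1 = ⅘)
(-13*(-37))*c(-5) = -13*(-37)*(⅘) = 481*(⅘) = 1924/5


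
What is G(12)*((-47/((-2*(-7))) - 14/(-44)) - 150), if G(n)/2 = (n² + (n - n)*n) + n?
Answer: -3676608/77 ≈ -47748.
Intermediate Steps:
G(n) = 2*n + 2*n² (G(n) = 2*((n² + (n - n)*n) + n) = 2*((n² + 0*n) + n) = 2*((n² + 0) + n) = 2*(n² + n) = 2*(n + n²) = 2*n + 2*n²)
G(12)*((-47/((-2*(-7))) - 14/(-44)) - 150) = (2*12*(1 + 12))*((-47/((-2*(-7))) - 14/(-44)) - 150) = (2*12*13)*((-47/14 - 14*(-1/44)) - 150) = 312*((-47*1/14 + 7/22) - 150) = 312*((-47/14 + 7/22) - 150) = 312*(-234/77 - 150) = 312*(-11784/77) = -3676608/77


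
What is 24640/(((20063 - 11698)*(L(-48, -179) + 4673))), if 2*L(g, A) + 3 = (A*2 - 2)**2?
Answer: 1408/33207377 ≈ 4.2400e-5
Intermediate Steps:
L(g, A) = -3/2 + (-2 + 2*A)**2/2 (L(g, A) = -3/2 + (A*2 - 2)**2/2 = -3/2 + (2*A - 2)**2/2 = -3/2 + (-2 + 2*A)**2/2)
24640/(((20063 - 11698)*(L(-48, -179) + 4673))) = 24640/(((20063 - 11698)*((-3/2 + 2*(-1 - 179)**2) + 4673))) = 24640/((8365*((-3/2 + 2*(-180)**2) + 4673))) = 24640/((8365*((-3/2 + 2*32400) + 4673))) = 24640/((8365*((-3/2 + 64800) + 4673))) = 24640/((8365*(129597/2 + 4673))) = 24640/((8365*(138943/2))) = 24640/(1162258195/2) = 24640*(2/1162258195) = 1408/33207377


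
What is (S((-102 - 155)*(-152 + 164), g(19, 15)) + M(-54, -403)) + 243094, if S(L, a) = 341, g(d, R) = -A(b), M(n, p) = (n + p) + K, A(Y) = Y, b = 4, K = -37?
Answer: 242941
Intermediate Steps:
M(n, p) = -37 + n + p (M(n, p) = (n + p) - 37 = -37 + n + p)
g(d, R) = -4 (g(d, R) = -1*4 = -4)
(S((-102 - 155)*(-152 + 164), g(19, 15)) + M(-54, -403)) + 243094 = (341 + (-37 - 54 - 403)) + 243094 = (341 - 494) + 243094 = -153 + 243094 = 242941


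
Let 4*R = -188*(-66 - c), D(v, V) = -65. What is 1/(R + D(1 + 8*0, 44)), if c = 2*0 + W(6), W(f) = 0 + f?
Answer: 1/3319 ≈ 0.00030130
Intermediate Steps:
W(f) = f
c = 6 (c = 2*0 + 6 = 0 + 6 = 6)
R = 3384 (R = (-188*(-66 - 1*6))/4 = (-188*(-66 - 6))/4 = (-188*(-72))/4 = (¼)*13536 = 3384)
1/(R + D(1 + 8*0, 44)) = 1/(3384 - 65) = 1/3319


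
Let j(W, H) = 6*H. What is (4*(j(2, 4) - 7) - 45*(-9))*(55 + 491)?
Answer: 258258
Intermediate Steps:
(4*(j(2, 4) - 7) - 45*(-9))*(55 + 491) = (4*(6*4 - 7) - 45*(-9))*(55 + 491) = (4*(24 - 7) + 405)*546 = (4*17 + 405)*546 = (68 + 405)*546 = 473*546 = 258258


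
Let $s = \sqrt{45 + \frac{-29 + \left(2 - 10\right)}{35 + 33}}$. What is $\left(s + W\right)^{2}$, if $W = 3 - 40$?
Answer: $\frac{\left(1258 - \sqrt{51391}\right)^{2}}{1156} \approx 920.06$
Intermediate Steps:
$W = -37$
$s = \frac{\sqrt{51391}}{34}$ ($s = \sqrt{45 + \frac{-29 + \left(2 - 10\right)}{68}} = \sqrt{45 + \left(-29 - 8\right) \frac{1}{68}} = \sqrt{45 - \frac{37}{68}} = \sqrt{\frac{3023}{68}} = \frac{\sqrt{51391}}{34} \approx 6.6675$)
$\left(s + W\right)^{2} = \left(\frac{\sqrt{51391}}{34} - 37\right)^{2} = \left(-37 + \frac{\sqrt{51391}}{34}\right)^{2}$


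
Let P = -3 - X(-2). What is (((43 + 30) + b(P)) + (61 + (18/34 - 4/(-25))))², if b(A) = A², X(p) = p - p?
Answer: 3729300624/180625 ≈ 20647.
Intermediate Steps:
X(p) = 0
P = -3 (P = -3 - 1*0 = -3 + 0 = -3)
(((43 + 30) + b(P)) + (61 + (18/34 - 4/(-25))))² = (((43 + 30) + (-3)²) + (61 + (18/34 - 4/(-25))))² = ((73 + 9) + (61 + (18*(1/34) - 4*(-1/25))))² = (82 + (61 + (9/17 + 4/25)))² = (82 + (61 + 293/425))² = (82 + 26218/425)² = (61068/425)² = 3729300624/180625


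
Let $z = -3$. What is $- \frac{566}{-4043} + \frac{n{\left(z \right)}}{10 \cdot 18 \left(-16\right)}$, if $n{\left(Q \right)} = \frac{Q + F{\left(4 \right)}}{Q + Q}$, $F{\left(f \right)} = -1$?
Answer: $\frac{2441077}{17465760} \approx 0.13976$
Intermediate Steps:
$n{\left(Q \right)} = \frac{-1 + Q}{2 Q}$ ($n{\left(Q \right)} = \frac{Q - 1}{Q + Q} = \frac{-1 + Q}{2 Q}$)
$- \frac{566}{-4043} + \frac{n{\left(z \right)}}{10 \cdot 18 \left(-16\right)} = - \frac{566}{-4043} + \frac{\frac{1}{2} \frac{1}{-3} \left(-1 - 3\right)}{10 \cdot 18 \left(-16\right)} = \left(-566\right) \left(- \frac{1}{4043}\right) + \frac{\frac{1}{2} \left(- \frac{1}{3}\right) \left(-4\right)}{180 \left(-16\right)} = \frac{566}{4043} + \frac{2}{3 \left(-2880\right)} = \frac{566}{4043} + \frac{2}{3} \left(- \frac{1}{2880}\right) = \frac{566}{4043} - \frac{1}{4320} = \frac{2441077}{17465760}$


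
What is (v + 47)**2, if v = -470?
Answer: 178929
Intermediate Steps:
(v + 47)**2 = (-470 + 47)**2 = (-423)**2 = 178929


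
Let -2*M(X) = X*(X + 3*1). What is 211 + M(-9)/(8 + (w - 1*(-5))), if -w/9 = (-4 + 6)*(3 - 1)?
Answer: 4880/23 ≈ 212.17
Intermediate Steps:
w = -36 (w = -9*(-4 + 6)*(3 - 1) = -18*2 = -9*4 = -36)
M(X) = -X*(3 + X)/2 (M(X) = -X*(X + 3*1)/2 = -X*(X + 3)/2 = -X*(3 + X)/2)
211 + M(-9)/(8 + (w - 1*(-5))) = 211 + (-½*(-9)*(3 - 9))/(8 + (-36 - 1*(-5))) = 211 + (-½*(-9)*(-6))/(8 + (-36 + 5)) = 211 - 27/(8 - 31) = 211 - 27/(-23) = 211 - 1/23*(-27) = 211 + 27/23 = 4880/23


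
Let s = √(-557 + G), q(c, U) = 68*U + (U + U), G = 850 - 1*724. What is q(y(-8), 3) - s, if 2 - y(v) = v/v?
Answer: 210 - I*√431 ≈ 210.0 - 20.761*I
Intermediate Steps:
y(v) = 1 (y(v) = 2 - v/v = 2 - 1*1 = 2 - 1 = 1)
G = 126 (G = 850 - 724 = 126)
q(c, U) = 70*U (q(c, U) = 68*U + 2*U = 70*U)
s = I*√431 (s = √(-557 + 126) = √(-431) = I*√431 ≈ 20.761*I)
q(y(-8), 3) - s = 70*3 - I*√431 = 210 - I*√431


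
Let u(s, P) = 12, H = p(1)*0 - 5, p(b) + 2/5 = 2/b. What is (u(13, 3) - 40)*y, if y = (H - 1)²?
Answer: -1008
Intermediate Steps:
p(b) = -⅖ + 2/b
H = -5 (H = (-⅖ + 2/1)*0 - 5 = (-⅖ + 2*1)*0 - 5 = (-⅖ + 2)*0 - 5 = (8/5)*0 - 5 = 0 - 5 = -5)
y = 36 (y = (-5 - 1)² = (-6)² = 36)
(u(13, 3) - 40)*y = (12 - 40)*36 = -28*36 = -1008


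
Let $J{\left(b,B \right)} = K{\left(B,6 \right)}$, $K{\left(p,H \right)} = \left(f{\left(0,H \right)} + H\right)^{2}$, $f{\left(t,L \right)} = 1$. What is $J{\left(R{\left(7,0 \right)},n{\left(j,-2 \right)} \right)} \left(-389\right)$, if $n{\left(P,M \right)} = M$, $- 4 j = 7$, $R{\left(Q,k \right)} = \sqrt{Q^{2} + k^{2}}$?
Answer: $-19061$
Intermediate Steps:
$j = - \frac{7}{4}$ ($j = \left(- \frac{1}{4}\right) 7 = - \frac{7}{4} \approx -1.75$)
$K{\left(p,H \right)} = \left(1 + H\right)^{2}$
$J{\left(b,B \right)} = 49$ ($J{\left(b,B \right)} = \left(1 + 6\right)^{2} = 7^{2} = 49$)
$J{\left(R{\left(7,0 \right)},n{\left(j,-2 \right)} \right)} \left(-389\right) = 49 \left(-389\right) = -19061$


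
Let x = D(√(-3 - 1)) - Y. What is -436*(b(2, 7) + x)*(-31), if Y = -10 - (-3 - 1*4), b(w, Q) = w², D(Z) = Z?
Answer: 94612 + 27032*I ≈ 94612.0 + 27032.0*I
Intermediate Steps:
Y = -3 (Y = -10 - (-3 - 4) = -10 - 1*(-7) = -10 + 7 = -3)
x = 3 + 2*I (x = √(-3 - 1) - 1*(-3) = √(-4) + 3 = 2*I + 3 = 3 + 2*I ≈ 3.0 + 2.0*I)
-436*(b(2, 7) + x)*(-31) = -436*(2² + (3 + 2*I))*(-31) = -436*(4 + (3 + 2*I))*(-31) = -436*(7 + 2*I)*(-31) = -436*(-217 - 62*I) = 94612 + 27032*I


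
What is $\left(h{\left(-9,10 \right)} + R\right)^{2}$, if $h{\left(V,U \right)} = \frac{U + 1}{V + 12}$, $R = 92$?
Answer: $\frac{82369}{9} \approx 9152.1$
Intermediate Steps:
$h{\left(V,U \right)} = \frac{1 + U}{12 + V}$
$\left(h{\left(-9,10 \right)} + R\right)^{2} = \left(\frac{1 + 10}{12 - 9} + 92\right)^{2} = \left(\frac{1}{3} \cdot 11 + 92\right)^{2} = \left(\frac{11}{3} + 92\right)^{2} = \left(\frac{287}{3}\right)^{2} = \frac{82369}{9}$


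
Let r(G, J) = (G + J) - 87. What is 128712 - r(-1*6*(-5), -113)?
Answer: 128882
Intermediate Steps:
r(G, J) = -87 + G + J
128712 - r(-1*6*(-5), -113) = 128712 - (-87 - 1*6*(-5) - 113) = 128712 - (-87 - 6*(-5) - 113) = 128712 - (-87 + 30 - 113) = 128712 - 1*(-170) = 128712 + 170 = 128882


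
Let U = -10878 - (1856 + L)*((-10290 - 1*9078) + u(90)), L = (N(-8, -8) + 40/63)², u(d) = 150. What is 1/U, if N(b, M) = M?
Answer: 1323/48554362966 ≈ 2.7248e-8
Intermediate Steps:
L = 215296/3969 (L = (-8 + 40/63)² = (-464/63)² = 215296/3969 ≈ 54.244)
U = 48554362966/1323 (U = -10878 - (1856 + 215296/3969)*((-10290 - 1*9078) + 150) = -10878 - 7581760*((-10290 - 9078) + 150)/3969 = -10878 - 7581760*(-19368 + 150)/3969 = -10878 - 7581760*(-19218)/3969 = -10878 - 1*(-48568754560/1323) = -10878 + 48568754560/1323 = 48554362966/1323 ≈ 3.6700e+7)
1/U = 1/(48554362966/1323) = 1323/48554362966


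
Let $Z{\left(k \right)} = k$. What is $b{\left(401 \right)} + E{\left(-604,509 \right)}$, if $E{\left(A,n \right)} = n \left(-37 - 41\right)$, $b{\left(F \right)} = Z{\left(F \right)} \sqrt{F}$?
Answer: $-39702 + 401 \sqrt{401} \approx -31672.0$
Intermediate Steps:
$b{\left(F \right)} = F^{\frac{3}{2}}$ ($b{\left(F \right)} = F \sqrt{F} = F^{\frac{3}{2}}$)
$E{\left(A,n \right)} = - 78 n$ ($E{\left(A,n \right)} = n \left(-78\right) = - 78 n$)
$b{\left(401 \right)} + E{\left(-604,509 \right)} = 401^{\frac{3}{2}} - 39702 = 401 \sqrt{401} - 39702 = -39702 + 401 \sqrt{401}$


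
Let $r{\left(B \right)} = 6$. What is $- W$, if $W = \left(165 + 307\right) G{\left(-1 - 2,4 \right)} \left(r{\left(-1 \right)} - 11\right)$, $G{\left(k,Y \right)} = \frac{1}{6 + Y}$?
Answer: $236$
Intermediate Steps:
$W = -236$ ($W = \left(165 + 307\right) \frac{6 - 11}{6 + 4} = 472 \cdot \frac{1}{10} \left(-5\right) = 472 \left(- \frac{1}{2}\right) = -236$)
$- W = \left(-1\right) \left(-236\right) = 236$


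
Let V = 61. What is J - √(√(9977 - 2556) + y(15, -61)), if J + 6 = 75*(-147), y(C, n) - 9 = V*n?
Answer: -11031 - I*√(3712 - √7421) ≈ -11031.0 - 60.215*I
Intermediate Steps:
y(C, n) = 9 + 61*n
J = -11031 (J = -6 + 75*(-147) = -6 - 11025 = -11031)
J - √(√(9977 - 2556) + y(15, -61)) = -11031 - √(√(9977 - 2556) + (9 + 61*(-61))) = -11031 - √(√7421 + (9 - 3721)) = -11031 - √(√7421 - 3712) = -11031 - √(-3712 + √7421)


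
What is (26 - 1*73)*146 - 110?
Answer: -6972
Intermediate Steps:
(26 - 1*73)*146 - 110 = (26 - 73)*146 - 110 = -47*146 - 110 = -6862 - 110 = -6972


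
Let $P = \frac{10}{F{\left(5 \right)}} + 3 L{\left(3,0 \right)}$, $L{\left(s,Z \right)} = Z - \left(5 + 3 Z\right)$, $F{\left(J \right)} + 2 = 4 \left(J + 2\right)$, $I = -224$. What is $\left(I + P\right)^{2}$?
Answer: $\frac{9622404}{169} \approx 56937.0$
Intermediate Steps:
$F{\left(J \right)} = 6 + 4 J$ ($F{\left(J \right)} = -2 + 4 \left(J + 2\right) = -2 + 4 \left(2 + J\right) = -2 + \left(8 + 4 J\right) = 6 + 4 J$)
$L{\left(s,Z \right)} = -5 - 2 Z$
$P = - \frac{190}{13}$ ($P = \frac{10}{6 + 4 \cdot 5} + 3 \left(-5 - 0\right) = \frac{10}{6 + 20} + 3 \left(-5 + 0\right) = \frac{10}{26} + 3 \left(-5\right) = 10 \cdot \frac{1}{26} - 15 = \frac{5}{13} - 15 = - \frac{190}{13} \approx -14.615$)
$\left(I + P\right)^{2} = \left(-224 - \frac{190}{13}\right)^{2} = \left(- \frac{3102}{13}\right)^{2} = \frac{9622404}{169}$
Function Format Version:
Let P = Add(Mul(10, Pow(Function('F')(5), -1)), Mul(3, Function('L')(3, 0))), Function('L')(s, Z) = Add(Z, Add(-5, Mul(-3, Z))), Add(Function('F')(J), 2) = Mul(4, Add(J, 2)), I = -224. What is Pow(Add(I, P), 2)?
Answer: Rational(9622404, 169) ≈ 56937.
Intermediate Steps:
Function('F')(J) = Add(6, Mul(4, J)) (Function('F')(J) = Add(-2, Mul(4, Add(J, 2))) = Add(-2, Mul(4, Add(2, J))) = Add(-2, Add(8, Mul(4, J))) = Add(6, Mul(4, J)))
Function('L')(s, Z) = Add(-5, Mul(-2, Z))
P = Rational(-190, 13) (P = Add(Mul(10, Pow(Add(6, Mul(4, 5)), -1)), Mul(3, Add(-5, Mul(-2, 0)))) = Add(Mul(10, Pow(Add(6, 20), -1)), Mul(3, Add(-5, 0))) = Add(Mul(10, Pow(26, -1)), Mul(3, -5)) = Add(Mul(10, Rational(1, 26)), -15) = Add(Rational(5, 13), -15) = Rational(-190, 13) ≈ -14.615)
Pow(Add(I, P), 2) = Pow(Add(-224, Rational(-190, 13)), 2) = Pow(Rational(-3102, 13), 2) = Rational(9622404, 169)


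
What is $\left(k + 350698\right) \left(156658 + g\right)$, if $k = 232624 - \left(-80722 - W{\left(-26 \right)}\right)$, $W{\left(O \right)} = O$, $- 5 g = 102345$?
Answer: $90431947402$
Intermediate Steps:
$g = -20469$ ($g = \left(- \frac{1}{5}\right) 102345 = -20469$)
$k = 313320$ ($k = 232624 - \left(-80722 - -26\right) = 232624 - \left(-80722 + 26\right) = 232624 - -80696 = 232624 + 80696 = 313320$)
$\left(k + 350698\right) \left(156658 + g\right) = \left(313320 + 350698\right) \left(156658 - 20469\right) = 664018 \cdot 136189 = 90431947402$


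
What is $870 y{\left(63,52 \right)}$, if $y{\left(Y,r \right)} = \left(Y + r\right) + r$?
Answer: $145290$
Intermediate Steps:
$y{\left(Y,r \right)} = Y + 2 r$
$870 y{\left(63,52 \right)} = 870 \left(63 + 2 \cdot 52\right) = 870 \left(63 + 104\right) = 870 \cdot 167 = 145290$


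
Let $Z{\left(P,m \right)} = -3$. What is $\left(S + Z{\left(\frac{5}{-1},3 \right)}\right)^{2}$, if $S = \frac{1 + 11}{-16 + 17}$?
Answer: $81$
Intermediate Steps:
$S = 12$ ($S = \frac{12}{1} = 12 \cdot 1 = 12$)
$\left(S + Z{\left(\frac{5}{-1},3 \right)}\right)^{2} = \left(12 - 3\right)^{2} = 9^{2} = 81$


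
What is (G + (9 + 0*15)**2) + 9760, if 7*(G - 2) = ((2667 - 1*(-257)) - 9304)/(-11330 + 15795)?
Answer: 61527317/6251 ≈ 9842.8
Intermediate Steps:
G = 11226/6251 (G = 2 + (((2667 - 1*(-257)) - 9304)/(-11330 + 15795))/7 = 2 + (((2667 + 257) - 9304)/4465)/7 = 2 + ((2924 - 9304)*(1/4465))/7 = 2 + (-6380*1/4465)/7 = 2 + (1/7)*(-1276/893) = 2 - 1276/6251 = 11226/6251 ≈ 1.7959)
(G + (9 + 0*15)**2) + 9760 = (11226/6251 + (9 + 0*15)**2) + 9760 = (11226/6251 + (9 + 0)**2) + 9760 = (11226/6251 + 9**2) + 9760 = (11226/6251 + 81) + 9760 = 517557/6251 + 9760 = 61527317/6251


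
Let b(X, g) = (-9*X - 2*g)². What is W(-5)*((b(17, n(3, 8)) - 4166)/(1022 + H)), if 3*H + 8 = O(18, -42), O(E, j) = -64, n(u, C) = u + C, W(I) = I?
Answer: -132295/998 ≈ -132.56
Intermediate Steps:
n(u, C) = C + u
H = -24 (H = -8/3 + (⅓)*(-64) = -8/3 - 64/3 = -24)
W(-5)*((b(17, n(3, 8)) - 4166)/(1022 + H)) = -5*((2*(8 + 3) + 9*17)² - 4166)/(1022 - 24) = -5*((2*11 + 153)² - 4166)/998 = -5*((22 + 153)² - 4166)/998 = -5*(175² - 4166)/998 = -5*(30625 - 4166)/998 = -132295/998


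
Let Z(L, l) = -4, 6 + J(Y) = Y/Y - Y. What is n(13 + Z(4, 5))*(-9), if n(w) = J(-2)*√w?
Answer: 81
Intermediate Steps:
J(Y) = -5 - Y (J(Y) = -6 + (Y/Y - Y) = -6 + (1 - Y) = -5 - Y)
n(w) = -3*√w (n(w) = (-5 - 1*(-2))*√w = (-5 + 2)*√w = -3*√w)
n(13 + Z(4, 5))*(-9) = -3*√(13 - 4)*(-9) = -3*√9*(-9) = -3*3*(-9) = -9*(-9) = 81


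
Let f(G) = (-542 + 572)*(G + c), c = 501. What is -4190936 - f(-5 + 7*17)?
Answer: -4209386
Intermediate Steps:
f(G) = 15030 + 30*G (f(G) = (-542 + 572)*(G + 501) = 30*(501 + G) = 15030 + 30*G)
-4190936 - f(-5 + 7*17) = -4190936 - (15030 + 30*(-5 + 7*17)) = -4190936 - (15030 + 30*(-5 + 119)) = -4190936 - (15030 + 30*114) = -4190936 - (15030 + 3420) = -4190936 - 1*18450 = -4190936 - 18450 = -4209386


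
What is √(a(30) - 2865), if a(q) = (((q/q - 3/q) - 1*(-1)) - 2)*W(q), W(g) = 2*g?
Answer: 3*I*√319 ≈ 53.582*I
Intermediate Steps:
a(q) = -6 (a(q) = (((q/q - 3/q) - 1*(-1)) - 2)*(2*q) = (((1 - 3/q) + 1) - 2)*(2*q) = ((2 - 3/q) - 2)*(2*q) = (-3/q)*(2*q) = -6)
√(a(30) - 2865) = √(-6 - 2865) = √(-2871) = 3*I*√319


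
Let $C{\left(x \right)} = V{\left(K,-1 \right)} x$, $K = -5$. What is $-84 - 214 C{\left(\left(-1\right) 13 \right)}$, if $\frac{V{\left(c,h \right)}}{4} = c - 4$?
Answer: $-100236$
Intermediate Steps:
$V{\left(c,h \right)} = -16 + 4 c$ ($V{\left(c,h \right)} = 4 \left(c - 4\right) = 4 \left(-4 + c\right) = -16 + 4 c$)
$C{\left(x \right)} = - 36 x$ ($C{\left(x \right)} = \left(-16 + 4 \left(-5\right)\right) x = \left(-16 - 20\right) x = - 36 x$)
$-84 - 214 C{\left(\left(-1\right) 13 \right)} = -84 - 214 \left(- 36 \left(\left(-1\right) 13\right)\right) = -84 - 214 \left(\left(-36\right) \left(-13\right)\right) = -84 - 100152 = -100236$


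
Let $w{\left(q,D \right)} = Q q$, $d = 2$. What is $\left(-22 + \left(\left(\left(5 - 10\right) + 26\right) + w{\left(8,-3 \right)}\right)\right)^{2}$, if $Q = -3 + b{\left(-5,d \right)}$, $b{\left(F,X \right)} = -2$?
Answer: $1681$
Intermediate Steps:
$Q = -5$ ($Q = -3 - 2 = -5$)
$w{\left(q,D \right)} = - 5 q$
$\left(-22 + \left(\left(\left(5 - 10\right) + 26\right) + w{\left(8,-3 \right)}\right)\right)^{2} = \left(-22 + \left(\left(\left(5 - 10\right) + 26\right) - 40\right)\right)^{2} = \left(-22 + \left(\left(-5 + 26\right) - 40\right)\right)^{2} = \left(-22 + \left(21 - 40\right)\right)^{2} = \left(-22 - 19\right)^{2} = \left(-41\right)^{2} = 1681$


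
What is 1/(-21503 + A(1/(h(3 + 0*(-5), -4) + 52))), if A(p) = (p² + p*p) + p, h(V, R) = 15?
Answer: -4489/96526898 ≈ -4.6505e-5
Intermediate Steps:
A(p) = p + 2*p² (A(p) = (p² + p²) + p = 2*p² + p = p + 2*p²)
1/(-21503 + A(1/(h(3 + 0*(-5), -4) + 52))) = 1/(-21503 + (1 + 2/(15 + 52))/(15 + 52)) = 1/(-21503 + (1 + 2/67)/67) = 1/(-21503 + (1/67)*(69/67)) = 1/(-21503 + 69/4489) = 1/(-96526898/4489) = -4489/96526898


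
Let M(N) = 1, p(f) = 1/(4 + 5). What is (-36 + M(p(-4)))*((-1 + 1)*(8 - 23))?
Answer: 0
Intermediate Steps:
p(f) = 1/9
(-36 + M(p(-4)))*((-1 + 1)*(8 - 23)) = (-36 + 1)*((-1 + 1)*(8 - 23)) = -0*(-15) = -35*0 = 0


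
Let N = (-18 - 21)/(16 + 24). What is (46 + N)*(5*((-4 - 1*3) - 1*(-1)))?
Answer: -5403/4 ≈ -1350.8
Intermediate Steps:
N = -39/40 ≈ -0.97500
(46 + N)*(5*((-4 - 1*3) - 1*(-1))) = (46 - 39/40)*(5*((-4 - 1*3) - 1*(-1))) = 1801*(5*((-4 - 3) + 1))/40 = 1801*(5*(-7 + 1))/40 = 1801*(5*(-6))/40 = (1801/40)*(-30) = -5403/4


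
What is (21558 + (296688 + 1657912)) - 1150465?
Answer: 825693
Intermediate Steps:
(21558 + (296688 + 1657912)) - 1150465 = (21558 + 1954600) - 1150465 = 1976158 - 1150465 = 825693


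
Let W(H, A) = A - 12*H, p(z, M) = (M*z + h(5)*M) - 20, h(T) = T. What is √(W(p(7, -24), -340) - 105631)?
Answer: 5*I*√4091 ≈ 319.8*I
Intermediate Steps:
p(z, M) = -20 + 5*M + M*z (p(z, M) = (M*z + 5*M) - 20 = (5*M + M*z) - 20 = -20 + 5*M + M*z)
√(W(p(7, -24), -340) - 105631) = √((-340 - 12*(-20 + 5*(-24) - 24*7)) - 105631) = √((-340 - 12*(-20 - 120 - 168)) - 105631) = √((-340 - 12*(-308)) - 105631) = √((-340 + 3696) - 105631) = √(3356 - 105631) = √(-102275) = 5*I*√4091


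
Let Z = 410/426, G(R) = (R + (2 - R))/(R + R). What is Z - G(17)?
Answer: 3272/3621 ≈ 0.90362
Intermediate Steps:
G(R) = 1/R (G(R) = 2/((2*R)) = 2*(1/(2*R)) = 1/R)
Z = 205/213 (Z = 410*(1/426) = 205/213 ≈ 0.96244)
Z - G(17) = 205/213 - 1/17 = 3272/3621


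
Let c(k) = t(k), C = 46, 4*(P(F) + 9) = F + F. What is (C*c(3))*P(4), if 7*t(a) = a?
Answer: -138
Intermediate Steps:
t(a) = a/7
P(F) = -9 + F/2 (P(F) = -9 + (F + F)/4 = -9 + (2*F)/4 = -9 + F/2)
c(k) = k/7
(C*c(3))*P(4) = (46*((⅐)*3))*(-9 + (½)*4) = (46*(3/7))*(-9 + 2) = (138/7)*(-7) = -138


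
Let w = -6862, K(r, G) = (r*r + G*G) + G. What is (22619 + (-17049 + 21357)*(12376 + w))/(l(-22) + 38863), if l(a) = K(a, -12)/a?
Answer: 23776931/38835 ≈ 612.25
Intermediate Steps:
K(r, G) = G + G² + r² (K(r, G) = (r² + G²) + G = (G² + r²) + G = G + G² + r²)
l(a) = (132 + a²)/a (l(a) = (-12 + (-12)² + a²)/a = (-12 + 144 + a²)/a = (132 + a²)/a)
(22619 + (-17049 + 21357)*(12376 + w))/(l(-22) + 38863) = (22619 + (-17049 + 21357)*(12376 - 6862))/((-22 + 132/(-22)) + 38863) = (22619 + 4308*5514)/((-22 + 132*(-1/22)) + 38863) = (22619 + 23754312)/((-22 - 6) + 38863) = 23776931/(-28 + 38863) = 23776931/38835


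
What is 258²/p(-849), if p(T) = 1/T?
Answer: -56512836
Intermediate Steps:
258²/p(-849) = 258²/(1/(-849)) = 66564/(-1/849) = 66564*(-849) = -56512836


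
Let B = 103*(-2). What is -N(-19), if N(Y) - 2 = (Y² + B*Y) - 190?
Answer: -4087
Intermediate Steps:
B = -206
N(Y) = -188 + Y² - 206*Y (N(Y) = 2 + ((Y² - 206*Y) - 190) = 2 + (-190 + Y² - 206*Y) = -188 + Y² - 206*Y)
-N(-19) = -(-188 + (-19)² - 206*(-19)) = -(-188 + 361 + 3914) = -1*4087 = -4087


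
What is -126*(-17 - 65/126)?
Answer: 2207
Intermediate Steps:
-126*(-17 - 65/126) = -126*(-2207/126) = 2207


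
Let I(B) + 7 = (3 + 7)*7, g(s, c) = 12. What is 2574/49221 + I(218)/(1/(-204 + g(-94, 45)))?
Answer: -66152738/5469 ≈ -12096.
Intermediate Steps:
I(B) = 63 (I(B) = -7 + (3 + 7)*7 = -7 + 10*7 = -7 + 70 = 63)
2574/49221 + I(218)/(1/(-204 + g(-94, 45))) = 2574/49221 + 63/(1/(-204 + 12)) = 2574*(1/49221) + 63/(1/(-192)) = 286/5469 + 63/(-1/192) = 286/5469 + 63*(-192) = 286/5469 - 12096 = -66152738/5469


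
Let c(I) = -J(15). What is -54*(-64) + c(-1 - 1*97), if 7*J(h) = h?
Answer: 24177/7 ≈ 3453.9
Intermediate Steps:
J(h) = h/7
c(I) = -15/7
-54*(-64) + c(-1 - 1*97) = -54*(-64) - 15/7 = 3456 - 15/7 = 24177/7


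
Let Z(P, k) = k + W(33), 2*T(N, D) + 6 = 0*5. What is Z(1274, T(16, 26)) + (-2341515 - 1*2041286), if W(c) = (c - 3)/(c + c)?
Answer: -48210839/11 ≈ -4.3828e+6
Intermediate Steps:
T(N, D) = -3 (T(N, D) = -3 + (0*5)/2 = -3 + (½)*0 = -3 + 0 = -3)
W(c) = (-3 + c)/(2*c) (W(c) = (-3 + c)/((2*c)) = (-3 + c)*(1/(2*c)) = (-3 + c)/(2*c))
Z(P, k) = 5/11 + k (Z(P, k) = k + (½)*(-3 + 33)/33 = k + (½)*(1/33)*30 = k + 5/11 = 5/11 + k)
Z(1274, T(16, 26)) + (-2341515 - 1*2041286) = (5/11 - 3) + (-2341515 - 1*2041286) = -28/11 + (-2341515 - 2041286) = -28/11 - 4382801 = -48210839/11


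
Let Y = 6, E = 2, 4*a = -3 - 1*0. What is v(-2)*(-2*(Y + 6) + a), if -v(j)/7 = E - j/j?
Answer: 693/4 ≈ 173.25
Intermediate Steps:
a = -¾ (a = (-3 - 1*0)/4 = (-3 + 0)/4 = (¼)*(-3) = -¾ ≈ -0.75000)
v(j) = -7 (v(j) = -7*(2 - j/j) = -7*(2 - 1*1) = -7*(2 - 1) = -7*1 = -7)
v(-2)*(-2*(Y + 6) + a) = -7*(-2*(6 + 6) - ¾) = -7*(-2*12 - ¾) = -7*(-24 - ¾) = -7*(-99/4) = 693/4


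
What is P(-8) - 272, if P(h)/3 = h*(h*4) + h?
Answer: 472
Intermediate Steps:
P(h) = 3*h + 12*h² (P(h) = 3*(h*(h*4) + h) = 3*(h*(4*h) + h) = 3*(4*h² + h) = 3*(h + 4*h²) = 3*h + 12*h²)
P(-8) - 272 = 3*(-8)*(1 + 4*(-8)) - 272 = 3*(-8)*(1 - 32) - 272 = 3*(-8)*(-31) - 272 = 744 - 272 = 472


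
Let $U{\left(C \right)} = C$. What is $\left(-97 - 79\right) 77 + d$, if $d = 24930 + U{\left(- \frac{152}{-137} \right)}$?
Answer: $\frac{1558938}{137} \approx 11379.0$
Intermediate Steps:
$d = \frac{3415562}{137}$ ($d = 24930 - \frac{152}{-137} = 24930 - - \frac{152}{137} = 24930 + \frac{152}{137} = \frac{3415562}{137} \approx 24931.0$)
$\left(-97 - 79\right) 77 + d = \left(-97 - 79\right) 77 + \frac{3415562}{137} = \left(-176\right) 77 + \frac{3415562}{137} = -13552 + \frac{3415562}{137} = \frac{1558938}{137}$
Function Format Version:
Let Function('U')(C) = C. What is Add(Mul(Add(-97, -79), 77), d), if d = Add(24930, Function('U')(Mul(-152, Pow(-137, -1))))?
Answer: Rational(1558938, 137) ≈ 11379.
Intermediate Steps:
d = Rational(3415562, 137) (d = Add(24930, Mul(-152, Pow(-137, -1))) = Add(24930, Mul(-152, Rational(-1, 137))) = Add(24930, Rational(152, 137)) = Rational(3415562, 137) ≈ 24931.)
Add(Mul(Add(-97, -79), 77), d) = Add(Mul(Add(-97, -79), 77), Rational(3415562, 137)) = Add(Mul(-176, 77), Rational(3415562, 137)) = Add(-13552, Rational(3415562, 137)) = Rational(1558938, 137)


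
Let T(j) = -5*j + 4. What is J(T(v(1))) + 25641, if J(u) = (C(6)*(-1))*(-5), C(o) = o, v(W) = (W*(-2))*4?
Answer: 25671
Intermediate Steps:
v(W) = -8*W (v(W) = -2*W*4 = -8*W)
T(j) = 4 - 5*j
J(u) = 30 (J(u) = (6*(-1))*(-5) = -6*(-5) = 30)
J(T(v(1))) + 25641 = 30 + 25641 = 25671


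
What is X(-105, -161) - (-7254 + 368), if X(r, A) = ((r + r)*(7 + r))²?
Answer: 423543286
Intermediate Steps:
X(r, A) = 4*r²*(7 + r)² (X(r, A) = ((2*r)*(7 + r))² = (2*r*(7 + r))² = 4*r²*(7 + r)²)
X(-105, -161) - (-7254 + 368) = 4*(-105)²*(7 - 105)² - (-7254 + 368) = 4*11025*(-98)² - 1*(-6886) = 4*11025*9604 + 6886 = 423536400 + 6886 = 423543286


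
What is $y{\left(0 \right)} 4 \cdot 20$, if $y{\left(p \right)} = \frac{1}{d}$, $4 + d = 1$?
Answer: $- \frac{80}{3} \approx -26.667$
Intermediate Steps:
$d = -3$ ($d = -4 + 1 = -3$)
$y{\left(p \right)} = - \frac{1}{3}$ ($y{\left(p \right)} = \frac{1}{-3} = - \frac{1}{3}$)
$y{\left(0 \right)} 4 \cdot 20 = \left(- \frac{1}{3}\right) 4 \cdot 20 = \left(- \frac{4}{3}\right) 20 = - \frac{80}{3}$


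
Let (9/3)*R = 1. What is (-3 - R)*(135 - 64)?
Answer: -710/3 ≈ -236.67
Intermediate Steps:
R = ⅓ (R = (⅓)*1 = ⅓ ≈ 0.33333)
(-3 - R)*(135 - 64) = (-3 - 1*⅓)*(135 - 64) = (-3 - ⅓)*71 = -10/3*71 = -710/3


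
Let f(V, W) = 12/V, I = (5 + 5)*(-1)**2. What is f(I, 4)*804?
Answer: 4824/5 ≈ 964.80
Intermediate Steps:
I = 10 (I = 10*1 = 10)
f(I, 4)*804 = (12/10)*804 = (12*(1/10))*804 = (6/5)*804 = 4824/5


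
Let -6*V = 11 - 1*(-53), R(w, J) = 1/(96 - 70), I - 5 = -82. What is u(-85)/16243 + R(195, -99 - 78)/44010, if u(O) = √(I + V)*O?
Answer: 1/1144260 - 85*I*√789/48729 ≈ 8.7393e-7 - 0.048997*I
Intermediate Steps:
I = -77 (I = 5 - 82 = -77)
R(w, J) = 1/26
V = -32/3 (V = -(11 - 1*(-53))/6 = -(11 + 53)/6 = -⅙*64 = -32/3 ≈ -10.667)
u(O) = I*O*√789/3 (u(O) = √(-77 - 32/3)*O = √(-263/3)*O = (I*√789/3)*O = I*O*√789/3)
u(-85)/16243 + R(195, -99 - 78)/44010 = ((⅓)*I*(-85)*√789)/16243 + (1/26)/44010 = -85*I*√789/3*(1/16243) + (1/26)*(1/44010) = -85*I*√789/48729 + 1/1144260 = 1/1144260 - 85*I*√789/48729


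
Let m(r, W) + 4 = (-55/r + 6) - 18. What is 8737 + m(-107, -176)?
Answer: 933202/107 ≈ 8721.5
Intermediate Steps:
m(r, W) = -16 - 55/r (m(r, W) = -4 + ((-55/r + 6) - 18) = -4 + ((6 - 55/r) - 18) = -4 + (-12 - 55/r) = -16 - 55/r)
8737 + m(-107, -176) = 8737 + (-16 - 55/(-107)) = 8737 + (-16 - 55*(-1/107)) = 8737 + (-16 + 55/107) = 8737 - 1657/107 = 933202/107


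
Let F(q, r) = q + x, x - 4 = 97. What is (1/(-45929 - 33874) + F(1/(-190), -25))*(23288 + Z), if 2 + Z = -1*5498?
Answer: 13619734197838/7581285 ≈ 1.7965e+6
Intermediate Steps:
x = 101 (x = 4 + 97 = 101)
Z = -5500 (Z = -2 - 1*5498 = -2 - 5498 = -5500)
F(q, r) = 101 + q (F(q, r) = q + 101 = 101 + q)
(1/(-45929 - 33874) + F(1/(-190), -25))*(23288 + Z) = (1/(-45929 - 33874) + (101 + 1/(-190)))*(23288 - 5500) = (1/(-79803) + (101 - 1/190))*17788 = (-1/79803 + 19189/190)*17788 = (1531339577/15162570)*17788 = 13619734197838/7581285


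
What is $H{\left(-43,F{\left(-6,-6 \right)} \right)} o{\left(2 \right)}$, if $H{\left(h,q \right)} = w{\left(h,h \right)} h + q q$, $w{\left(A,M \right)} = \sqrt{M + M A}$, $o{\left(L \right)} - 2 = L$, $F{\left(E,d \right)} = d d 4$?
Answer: $82944 - 172 \sqrt{1806} \approx 75635.0$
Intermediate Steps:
$F{\left(E,d \right)} = 4 d^{2}$ ($F{\left(E,d \right)} = d^{2} \cdot 4 = 4 d^{2}$)
$o{\left(L \right)} = 2 + L$
$w{\left(A,M \right)} = \sqrt{M + A M}$
$H{\left(h,q \right)} = q^{2} + h \sqrt{h \left(1 + h\right)}$ ($H{\left(h,q \right)} = \sqrt{h \left(1 + h\right)} h + q q = h \sqrt{h \left(1 + h\right)} + q^{2} = q^{2} + h \sqrt{h \left(1 + h\right)}$)
$H{\left(-43,F{\left(-6,-6 \right)} \right)} o{\left(2 \right)} = \left(\left(4 \left(-6\right)^{2}\right)^{2} - 43 \sqrt{- 43 \left(1 - 43\right)}\right) \left(2 + 2\right) = \left(\left(4 \cdot 36\right)^{2} - 43 \sqrt{\left(-43\right) \left(-42\right)}\right) 4 = \left(144^{2} - 43 \sqrt{1806}\right) 4 = \left(20736 - 43 \sqrt{1806}\right) 4 = 82944 - 172 \sqrt{1806}$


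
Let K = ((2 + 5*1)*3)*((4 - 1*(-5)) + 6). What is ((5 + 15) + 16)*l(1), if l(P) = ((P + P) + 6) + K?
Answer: 11628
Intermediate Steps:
K = 315 (K = ((2 + 5)*3)*((4 + 5) + 6) = (7*3)*(9 + 6) = 21*15 = 315)
l(P) = 321 + 2*P (l(P) = ((P + P) + 6) + 315 = (2*P + 6) + 315 = (6 + 2*P) + 315 = 321 + 2*P)
((5 + 15) + 16)*l(1) = ((5 + 15) + 16)*(321 + 2*1) = (20 + 16)*(321 + 2) = 36*323 = 11628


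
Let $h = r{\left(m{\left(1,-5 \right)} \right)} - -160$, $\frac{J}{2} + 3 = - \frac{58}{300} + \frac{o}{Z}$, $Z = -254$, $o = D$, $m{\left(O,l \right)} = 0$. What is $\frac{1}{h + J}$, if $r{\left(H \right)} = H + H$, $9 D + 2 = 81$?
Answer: $\frac{28575}{4387526} \approx 0.0065128$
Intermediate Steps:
$D = \frac{79}{9}$ ($D = - \frac{2}{9} + \frac{1}{9} \cdot 81 = - \frac{2}{9} + 9 = \frac{79}{9} \approx 8.7778$)
$o = \frac{79}{9} \approx 8.7778$
$r{\left(H \right)} = 2 H$
$J = - \frac{184474}{28575}$ ($J = -6 + 2 \left(- \frac{58}{300} + \frac{79}{9 \left(-254\right)}\right) = -6 + 2 \left(\left(-58\right) \frac{1}{300} + \frac{79}{9} \left(- \frac{1}{254}\right)\right) = -6 + 2 \left(- \frac{29}{150} - \frac{79}{2286}\right) = -6 + 2 \left(- \frac{6512}{28575}\right) = -6 - \frac{13024}{28575} = - \frac{184474}{28575} \approx -6.4558$)
$h = 160$ ($h = 2 \cdot 0 - -160 = 0 + 160 = 160$)
$\frac{1}{h + J} = \frac{1}{160 - \frac{184474}{28575}} = \frac{1}{\frac{4387526}{28575}} = \frac{28575}{4387526}$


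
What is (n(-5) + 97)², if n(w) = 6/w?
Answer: 229441/25 ≈ 9177.6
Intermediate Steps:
(n(-5) + 97)² = (6/(-5) + 97)² = (6*(-⅕) + 97)² = (-6/5 + 97)² = (479/5)² = 229441/25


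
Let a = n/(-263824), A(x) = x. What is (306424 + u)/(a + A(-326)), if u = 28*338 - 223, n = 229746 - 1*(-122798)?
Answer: -743571455/771064 ≈ -964.34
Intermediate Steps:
n = 352544 (n = 229746 + 122798 = 352544)
u = 9241 (u = 9464 - 223 = 9241)
a = -22034/16489 (a = 352544/(-263824) = 352544*(-1/263824) = -22034/16489 ≈ -1.3363)
(306424 + u)/(a + A(-326)) = (306424 + 9241)/(-22034/16489 - 326) = 315665/(-5397448/16489) = 315665*(-16489/5397448) = -743571455/771064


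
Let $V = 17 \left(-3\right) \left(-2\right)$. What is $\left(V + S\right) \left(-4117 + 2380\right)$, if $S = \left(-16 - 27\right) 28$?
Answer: $1914174$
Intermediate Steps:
$V = 102$ ($V = \left(-51\right) \left(-2\right) = 102$)
$S = -1204$ ($S = \left(-43\right) 28 = -1204$)
$\left(V + S\right) \left(-4117 + 2380\right) = \left(102 - 1204\right) \left(-4117 + 2380\right) = \left(-1102\right) \left(-1737\right) = 1914174$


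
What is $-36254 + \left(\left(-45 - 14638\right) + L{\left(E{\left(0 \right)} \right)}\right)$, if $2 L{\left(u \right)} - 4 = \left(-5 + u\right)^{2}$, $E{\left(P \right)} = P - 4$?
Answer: $- \frac{101789}{2} \approx -50895.0$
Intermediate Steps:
$E{\left(P \right)} = -4 + P$ ($E{\left(P \right)} = P - 4 = -4 + P$)
$L{\left(u \right)} = 2 + \frac{\left(-5 + u\right)^{2}}{2}$
$-36254 + \left(\left(-45 - 14638\right) + L{\left(E{\left(0 \right)} \right)}\right) = -36254 + \left(\left(-45 - 14638\right) + \left(2 + \frac{\left(-5 + \left(-4 + 0\right)\right)^{2}}{2}\right)\right) = -36254 - \left(14681 - \frac{\left(-5 - 4\right)^{2}}{2}\right) = -36254 - \left(14681 - \frac{81}{2}\right) = -36254 + \left(-14683 + \left(2 + \frac{1}{2} \cdot 81\right)\right) = -36254 + \left(-14683 + \left(2 + \frac{81}{2}\right)\right) = -36254 + \left(-14683 + \frac{85}{2}\right) = -36254 - \frac{29281}{2} = - \frac{101789}{2}$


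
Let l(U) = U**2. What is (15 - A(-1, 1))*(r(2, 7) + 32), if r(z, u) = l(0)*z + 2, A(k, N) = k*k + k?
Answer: 510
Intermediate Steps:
A(k, N) = k + k**2 (A(k, N) = k**2 + k = k + k**2)
r(z, u) = 2 (r(z, u) = 0**2*z + 2 = 0*z + 2 = 0 + 2 = 2)
(15 - A(-1, 1))*(r(2, 7) + 32) = (15 - (-1)*(1 - 1))*(2 + 32) = (15 - (-1)*0)*34 = (15 - 1*0)*34 = (15 + 0)*34 = 15*34 = 510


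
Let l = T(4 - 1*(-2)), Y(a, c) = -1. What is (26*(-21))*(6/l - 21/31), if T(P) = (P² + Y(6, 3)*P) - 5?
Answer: 185094/775 ≈ 238.83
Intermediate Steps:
T(P) = -5 + P² - P (T(P) = (P² - P) - 5 = -5 + P² - P)
l = 25 (l = -5 + (4 - 1*(-2))² - (4 - 1*(-2)) = -5 + (4 + 2)² - (4 + 2) = -5 + 6² - 1*6 = -5 + 36 - 6 = 25)
(26*(-21))*(6/l - 21/31) = (26*(-21))*(6/25 - 21/31) = -546*(6*(1/25) - 21*1/31) = -546*(6/25 - 21/31) = -546*(-339/775) = 185094/775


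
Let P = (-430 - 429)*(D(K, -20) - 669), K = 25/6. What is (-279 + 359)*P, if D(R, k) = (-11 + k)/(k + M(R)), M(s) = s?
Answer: 870943536/19 ≈ 4.5839e+7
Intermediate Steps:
K = 25/6 (K = 25*(⅙) = 25/6 ≈ 4.1667)
D(R, k) = (-11 + k)/(R + k) (D(R, k) = (-11 + k)/(k + R) = (-11 + k)/(R + k))
P = 54433971/95 (P = (-430 - 429)*((-11 - 20)/(25/6 - 20) - 669) = -859*(-31/(-95/6) - 669) = -859*(-6/95*(-31) - 669) = -859*(186/95 - 669) = -859*(-63369/95) = 54433971/95 ≈ 5.7299e+5)
(-279 + 359)*P = (-279 + 359)*(54433971/95) = 80*(54433971/95) = 870943536/19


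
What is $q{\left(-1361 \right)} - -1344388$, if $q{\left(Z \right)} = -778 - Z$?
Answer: $1344971$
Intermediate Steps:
$q{\left(-1361 \right)} - -1344388 = \left(-778 - -1361\right) - -1344388 = \left(-778 + 1361\right) + 1344388 = 583 + 1344388 = 1344971$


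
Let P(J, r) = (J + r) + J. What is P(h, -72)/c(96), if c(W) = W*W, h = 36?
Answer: 0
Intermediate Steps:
c(W) = W²
P(J, r) = r + 2*J
P(h, -72)/c(96) = (-72 + 2*36)/(96²) = (-72 + 72)/9216 = 0*(1/9216) = 0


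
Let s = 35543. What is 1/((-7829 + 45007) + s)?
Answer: 1/72721 ≈ 1.3751e-5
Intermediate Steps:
1/((-7829 + 45007) + s) = 1/((-7829 + 45007) + 35543) = 1/(37178 + 35543) = 1/72721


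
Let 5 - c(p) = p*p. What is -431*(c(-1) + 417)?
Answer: -181451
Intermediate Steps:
c(p) = 5 - p² (c(p) = 5 - p*p = 5 - p²)
-431*(c(-1) + 417) = -431*((5 - 1*(-1)²) + 417) = -431*((5 - 1*1) + 417) = -431*((5 - 1) + 417) = -431*(4 + 417) = -431*421 = -181451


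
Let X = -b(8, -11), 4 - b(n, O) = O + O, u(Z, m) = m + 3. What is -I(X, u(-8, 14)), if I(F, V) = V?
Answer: -17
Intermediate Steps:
u(Z, m) = 3 + m
b(n, O) = 4 - 2*O (b(n, O) = 4 - (O + O) = 4 - 2*O)
X = -26 (X = -(4 - 2*(-11)) = -(4 + 22) = -1*26 = -26)
-I(X, u(-8, 14)) = -(3 + 14) = -1*17 = -17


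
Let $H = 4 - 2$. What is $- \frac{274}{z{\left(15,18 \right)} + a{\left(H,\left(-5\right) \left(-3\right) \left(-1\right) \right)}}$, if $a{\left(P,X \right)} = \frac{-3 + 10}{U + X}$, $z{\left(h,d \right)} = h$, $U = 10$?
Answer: $- \frac{685}{34} \approx -20.147$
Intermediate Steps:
$H = 2$ ($H = 4 - 2 = 2$)
$a{\left(P,X \right)} = \frac{7}{10 + X}$ ($a{\left(P,X \right)} = \frac{-3 + 10}{10 + X} = \frac{7}{10 + X}$)
$- \frac{274}{z{\left(15,18 \right)} + a{\left(H,\left(-5\right) \left(-3\right) \left(-1\right) \right)}} = - \frac{274}{15 + \frac{7}{10 + \left(-5\right) \left(-3\right) \left(-1\right)}} = - \frac{274}{15 + \frac{7}{10 + 15 \left(-1\right)}} = - \frac{274}{15 + \frac{7}{10 - 15}} = - \frac{274}{15 + \frac{7}{-5}} = - \frac{274}{15 + 7 \left(- \frac{1}{5}\right)} = - \frac{274}{15 - \frac{7}{5}} = - \frac{274}{\frac{68}{5}} = \left(-274\right) \frac{5}{68} = - \frac{685}{34}$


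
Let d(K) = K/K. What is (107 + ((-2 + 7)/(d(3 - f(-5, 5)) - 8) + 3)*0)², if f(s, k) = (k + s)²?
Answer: 11449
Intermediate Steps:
d(K) = 1
(107 + ((-2 + 7)/(d(3 - f(-5, 5)) - 8) + 3)*0)² = (107 + ((-2 + 7)/(1 - 8) + 3)*0)² = (107 + (5/(-7) + 3)*0)² = (107 + (5*(-⅐) + 3)*0)² = (107 + (-5/7 + 3)*0)² = (107 + (16/7)*0)² = (107 + 0)² = 107² = 11449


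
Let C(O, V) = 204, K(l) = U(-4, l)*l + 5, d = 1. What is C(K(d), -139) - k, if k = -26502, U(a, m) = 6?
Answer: 26706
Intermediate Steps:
K(l) = 5 + 6*l (K(l) = 6*l + 5 = 5 + 6*l)
C(K(d), -139) - k = 204 - 1*(-26502) = 204 + 26502 = 26706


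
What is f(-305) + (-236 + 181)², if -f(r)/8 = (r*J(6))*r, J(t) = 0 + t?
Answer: -4462175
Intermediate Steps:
J(t) = t
f(r) = -48*r² (f(r) = -8*r*6*r = -8*6*r*r = -48*r²)
f(-305) + (-236 + 181)² = -48*(-305)² + (-236 + 181)² = -48*93025 + (-55)² = -4465200 + 3025 = -4462175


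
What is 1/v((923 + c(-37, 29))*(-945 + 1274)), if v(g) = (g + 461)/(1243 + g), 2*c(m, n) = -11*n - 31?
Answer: 247335/246553 ≈ 1.0032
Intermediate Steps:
c(m, n) = -31/2 - 11*n/2 (c(m, n) = (-11*n - 31)/2 = (-31 - 11*n)/2 = -31/2 - 11*n/2)
v(g) = (461 + g)/(1243 + g)
1/v((923 + c(-37, 29))*(-945 + 1274)) = 1/((461 + (923 + (-31/2 - 11/2*29))*(-945 + 1274))/(1243 + (923 + (-31/2 - 11/2*29))*(-945 + 1274))) = 1/((461 + (923 + (-31/2 - 319/2))*329)/(1243 + (923 + (-31/2 - 319/2))*329)) = 1/((461 + (923 - 175)*329)/(1243 + (923 - 175)*329)) = 1/((461 + 748*329)/(1243 + 748*329)) = 1/((461 + 246092)/(1243 + 246092)) = 1/(246553/247335) = 247335/246553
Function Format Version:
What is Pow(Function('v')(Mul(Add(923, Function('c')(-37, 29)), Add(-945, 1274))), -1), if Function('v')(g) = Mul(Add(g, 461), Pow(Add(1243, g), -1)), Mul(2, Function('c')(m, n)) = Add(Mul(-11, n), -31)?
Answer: Rational(247335, 246553) ≈ 1.0032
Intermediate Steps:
Function('c')(m, n) = Add(Rational(-31, 2), Mul(Rational(-11, 2), n)) (Function('c')(m, n) = Mul(Rational(1, 2), Add(Mul(-11, n), -31)) = Mul(Rational(1, 2), Add(-31, Mul(-11, n))) = Add(Rational(-31, 2), Mul(Rational(-11, 2), n)))
Function('v')(g) = Mul(Pow(Add(1243, g), -1), Add(461, g)) (Function('v')(g) = Mul(Add(461, g), Pow(Add(1243, g), -1)) = Mul(Pow(Add(1243, g), -1), Add(461, g)))
Pow(Function('v')(Mul(Add(923, Function('c')(-37, 29)), Add(-945, 1274))), -1) = Pow(Mul(Pow(Add(1243, Mul(Add(923, Add(Rational(-31, 2), Mul(Rational(-11, 2), 29))), Add(-945, 1274))), -1), Add(461, Mul(Add(923, Add(Rational(-31, 2), Mul(Rational(-11, 2), 29))), Add(-945, 1274)))), -1) = Pow(Mul(Pow(Add(1243, Mul(Add(923, Add(Rational(-31, 2), Rational(-319, 2))), 329)), -1), Add(461, Mul(Add(923, Add(Rational(-31, 2), Rational(-319, 2))), 329))), -1) = Pow(Mul(Pow(Add(1243, Mul(Add(923, -175), 329)), -1), Add(461, Mul(Add(923, -175), 329))), -1) = Pow(Mul(Pow(Add(1243, Mul(748, 329)), -1), Add(461, Mul(748, 329))), -1) = Pow(Mul(Pow(Add(1243, 246092), -1), Add(461, 246092)), -1) = Pow(Mul(Pow(247335, -1), 246553), -1) = Pow(Mul(Rational(1, 247335), 246553), -1) = Pow(Rational(246553, 247335), -1) = Rational(247335, 246553)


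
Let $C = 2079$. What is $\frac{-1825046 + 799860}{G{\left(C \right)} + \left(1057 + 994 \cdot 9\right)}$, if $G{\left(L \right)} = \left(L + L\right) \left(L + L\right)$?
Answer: $- \frac{1025186}{17298967} \approx -0.059263$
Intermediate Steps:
$G{\left(L \right)} = 4 L^{2}$ ($G{\left(L \right)} = 2 L 2 L = 4 L^{2}$)
$\frac{-1825046 + 799860}{G{\left(C \right)} + \left(1057 + 994 \cdot 9\right)} = \frac{-1825046 + 799860}{4 \cdot 2079^{2} + \left(1057 + 994 \cdot 9\right)} = - \frac{1025186}{4 \cdot 4322241 + \left(1057 + 8946\right)} = - \frac{1025186}{17288964 + 10003} = - \frac{1025186}{17298967}$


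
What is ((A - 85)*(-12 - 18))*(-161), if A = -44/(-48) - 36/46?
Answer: -819805/2 ≈ -4.0990e+5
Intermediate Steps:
A = 37/276 (A = -44*(-1/48) - 36*1/46 = 11/12 - 18/23 = 37/276 ≈ 0.13406)
((A - 85)*(-12 - 18))*(-161) = ((37/276 - 85)*(-12 - 18))*(-161) = -23423/276*(-30)*(-161) = (117115/46)*(-161) = -819805/2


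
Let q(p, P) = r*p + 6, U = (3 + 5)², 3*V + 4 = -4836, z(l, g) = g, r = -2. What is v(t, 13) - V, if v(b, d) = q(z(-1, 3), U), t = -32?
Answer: 4840/3 ≈ 1613.3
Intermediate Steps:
V = -4840/3 (V = -4/3 + (⅓)*(-4836) = -4/3 - 1612 = -4840/3 ≈ -1613.3)
U = 64 (U = 8² = 64)
q(p, P) = 6 - 2*p (q(p, P) = -2*p + 6 = 6 - 2*p)
v(b, d) = 0 (v(b, d) = 6 - 2*3 = 6 - 6 = 0)
v(t, 13) - V = 0 - 1*(-4840/3) = 0 + 4840/3 = 4840/3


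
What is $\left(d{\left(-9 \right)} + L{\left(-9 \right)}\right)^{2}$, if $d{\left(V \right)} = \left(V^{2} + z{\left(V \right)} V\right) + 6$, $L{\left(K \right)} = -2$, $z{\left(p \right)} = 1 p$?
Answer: $27556$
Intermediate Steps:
$z{\left(p \right)} = p$
$d{\left(V \right)} = 6 + 2 V^{2}$ ($d{\left(V \right)} = \left(V^{2} + V V\right) + 6 = \left(V^{2} + V^{2}\right) + 6 = 2 V^{2} + 6 = 6 + 2 V^{2}$)
$\left(d{\left(-9 \right)} + L{\left(-9 \right)}\right)^{2} = \left(\left(6 + 2 \left(-9\right)^{2}\right) - 2\right)^{2} = \left(\left(6 + 2 \cdot 81\right) - 2\right)^{2} = \left(\left(6 + 162\right) - 2\right)^{2} = \left(168 - 2\right)^{2} = 166^{2} = 27556$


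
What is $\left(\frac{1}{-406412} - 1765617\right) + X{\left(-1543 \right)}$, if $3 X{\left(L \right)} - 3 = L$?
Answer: $- \frac{2153329683095}{1219236} \approx -1.7661 \cdot 10^{6}$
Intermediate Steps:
$X{\left(L \right)} = 1 + \frac{L}{3}$
$\left(\frac{1}{-406412} - 1765617\right) + X{\left(-1543 \right)} = \left(\frac{1}{-406412} - 1765617\right) + \left(1 + \frac{1}{3} \left(-1543\right)\right) = \left(- \frac{1}{406412} - 1765617\right) + \left(1 - \frac{1543}{3}\right) = - \frac{717567936205}{406412} - \frac{1540}{3} = - \frac{2153329683095}{1219236}$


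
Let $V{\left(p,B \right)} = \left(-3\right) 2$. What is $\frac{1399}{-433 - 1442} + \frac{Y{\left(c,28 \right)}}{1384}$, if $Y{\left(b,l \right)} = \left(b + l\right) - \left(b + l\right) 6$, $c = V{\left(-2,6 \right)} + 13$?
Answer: $- \frac{2264341}{2595000} \approx -0.87258$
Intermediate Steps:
$V{\left(p,B \right)} = -6$
$c = 7$ ($c = -6 + 13 = 7$)
$Y{\left(b,l \right)} = - 5 b - 5 l$ ($Y{\left(b,l \right)} = \left(b + l\right) - \left(6 b + 6 l\right) = - 5 b - 5 l$)
$\frac{1399}{-433 - 1442} + \frac{Y{\left(c,28 \right)}}{1384} = \frac{1399}{-433 - 1442} + \frac{\left(-5\right) 7 - 140}{1384} = \frac{1399}{-1875} + \left(-35 - 140\right) \frac{1}{1384} = 1399 \left(- \frac{1}{1875}\right) - \frac{175}{1384} = - \frac{1399}{1875} - \frac{175}{1384} = - \frac{2264341}{2595000}$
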